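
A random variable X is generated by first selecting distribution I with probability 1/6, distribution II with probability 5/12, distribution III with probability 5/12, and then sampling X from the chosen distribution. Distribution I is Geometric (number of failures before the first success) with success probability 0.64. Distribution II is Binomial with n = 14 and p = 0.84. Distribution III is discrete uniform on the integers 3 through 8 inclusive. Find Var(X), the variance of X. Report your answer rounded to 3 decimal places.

19.349

Per component, I: μ=0.5625, E[X²]=1.19531; II: μ=11.76, E[X²]=140.179; III: μ=5.5, E[X²]=33.1667.
E[X] = 0.166667·0.5625 + 0.416667·11.76 + 0.416667·5.5 = 7.28542.
E[X²] = 0.166667·1.19531 + 0.416667·140.179 + 0.416667·33.1667 = 72.4267.
Var(X) = E[X²] − (E[X])² = 72.4267 − 53.0773 = 19.3494.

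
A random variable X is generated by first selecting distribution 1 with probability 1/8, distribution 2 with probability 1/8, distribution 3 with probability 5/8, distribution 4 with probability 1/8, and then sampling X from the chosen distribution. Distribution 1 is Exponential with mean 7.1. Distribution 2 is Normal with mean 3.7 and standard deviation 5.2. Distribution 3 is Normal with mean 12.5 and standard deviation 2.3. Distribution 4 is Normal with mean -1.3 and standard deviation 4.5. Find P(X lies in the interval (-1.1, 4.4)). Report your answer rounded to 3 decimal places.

0.152

Conditional on each component, P(-1.1 < X < 4.4): 1: 0.461904; 2: 0.375558; 3: 0.000214361; 4: 0.379638.
By total probability, P(-1.1 < X < 4.4) = 0.125·0.461904 + 0.125·0.375558 + 0.625·0.000214361 + 0.125·0.379638 = 0.152272.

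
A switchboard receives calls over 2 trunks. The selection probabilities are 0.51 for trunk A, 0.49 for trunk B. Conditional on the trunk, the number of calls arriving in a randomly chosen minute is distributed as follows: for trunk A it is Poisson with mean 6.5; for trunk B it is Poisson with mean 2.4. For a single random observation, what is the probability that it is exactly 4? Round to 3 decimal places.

Conditional on each trunk, P(X = 4): A: 0.111822; B: 0.125408.
By total probability, P(X = 4) = 0.51·0.111822 + 0.49·0.125408 = 0.118479.

0.118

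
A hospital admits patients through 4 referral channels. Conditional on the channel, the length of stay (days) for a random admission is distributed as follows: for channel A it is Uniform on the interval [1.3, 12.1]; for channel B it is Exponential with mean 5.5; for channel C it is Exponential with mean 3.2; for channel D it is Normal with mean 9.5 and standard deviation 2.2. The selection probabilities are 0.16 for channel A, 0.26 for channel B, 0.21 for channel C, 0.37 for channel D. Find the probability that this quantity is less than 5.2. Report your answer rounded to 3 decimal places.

Conditional on each channel, P(X < 5.2): A: 0.361111; B: 0.611497; C: 0.803088; D: 0.0253184.
By total probability, P(X < 5.2) = 0.16·0.361111 + 0.26·0.611497 + 0.21·0.803088 + 0.37·0.0253184 = 0.394783.

0.395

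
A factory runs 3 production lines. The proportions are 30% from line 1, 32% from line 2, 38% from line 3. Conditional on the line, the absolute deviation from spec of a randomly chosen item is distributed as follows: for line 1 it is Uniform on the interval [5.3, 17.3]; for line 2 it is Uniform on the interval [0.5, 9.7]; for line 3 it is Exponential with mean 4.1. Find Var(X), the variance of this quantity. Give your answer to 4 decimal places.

21.9665

Per component, 1: μ=11.3, E[X²]=139.69; 2: μ=5.1, E[X²]=33.0633; 3: μ=4.1, E[X²]=33.62.
E[X] = 0.3·11.3 + 0.32·5.1 + 0.38·4.1 = 6.58.
E[X²] = 0.3·139.69 + 0.32·33.0633 + 0.38·33.62 = 65.2629.
Var(X) = E[X²] − (E[X])² = 65.2629 − 43.2964 = 21.9665.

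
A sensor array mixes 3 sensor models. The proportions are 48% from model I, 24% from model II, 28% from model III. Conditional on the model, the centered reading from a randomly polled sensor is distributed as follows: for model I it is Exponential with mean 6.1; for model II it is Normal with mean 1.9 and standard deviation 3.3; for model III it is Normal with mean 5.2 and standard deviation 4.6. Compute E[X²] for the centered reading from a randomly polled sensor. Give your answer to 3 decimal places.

52.698

For each component E[X²] = Var + (mean)², giving I: 74.42; II: 14.5; III: 48.2.
Overall E[X²] = 0.48·74.42 + 0.24·14.5 + 0.28·48.2 = 52.6976.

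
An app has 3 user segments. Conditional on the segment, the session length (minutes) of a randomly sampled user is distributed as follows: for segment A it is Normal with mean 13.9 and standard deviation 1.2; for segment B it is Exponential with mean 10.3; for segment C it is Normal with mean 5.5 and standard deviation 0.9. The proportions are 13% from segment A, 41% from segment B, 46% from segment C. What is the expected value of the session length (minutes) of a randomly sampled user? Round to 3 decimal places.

8.560

Component means — A: 13.9; B: 10.3; C: 5.5.
E[X] = 0.13·13.9 + 0.41·10.3 + 0.46·5.5 = 8.56.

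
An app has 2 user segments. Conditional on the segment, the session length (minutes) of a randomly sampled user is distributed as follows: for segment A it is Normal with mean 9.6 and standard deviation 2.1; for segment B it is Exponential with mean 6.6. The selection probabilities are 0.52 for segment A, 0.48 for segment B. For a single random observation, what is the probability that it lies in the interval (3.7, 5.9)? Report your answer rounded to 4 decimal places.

Conditional on each segment, P(3.7 < X < 5.9): A: 0.036562; B: 0.161822.
By total probability, P(3.7 < X < 5.9) = 0.52·0.036562 + 0.48·0.161822 = 0.0966867.

0.0967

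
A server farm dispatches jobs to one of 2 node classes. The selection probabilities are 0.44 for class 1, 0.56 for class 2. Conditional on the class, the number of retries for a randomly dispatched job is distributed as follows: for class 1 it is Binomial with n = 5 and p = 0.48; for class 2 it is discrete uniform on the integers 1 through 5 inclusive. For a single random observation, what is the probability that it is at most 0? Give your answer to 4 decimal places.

0.0167

Conditional on each class, P(X ≤ 0): 1: 0.0380204; 2: 0.
By total probability, P(X ≤ 0) = 0.44·0.0380204 + 0.56·0 = 0.016729.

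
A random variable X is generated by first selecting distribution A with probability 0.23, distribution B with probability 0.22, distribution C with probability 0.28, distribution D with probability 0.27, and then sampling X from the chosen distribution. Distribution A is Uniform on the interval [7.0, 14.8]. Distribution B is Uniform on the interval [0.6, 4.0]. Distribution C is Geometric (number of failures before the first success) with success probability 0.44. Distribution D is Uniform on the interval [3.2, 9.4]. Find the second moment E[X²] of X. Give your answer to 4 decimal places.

42.7128

For each component E[X²] = Var + (mean)², giving A: 123.88; B: 6.25333; C: 4.5124; D: 42.8933.
Overall E[X²] = 0.23·123.88 + 0.22·6.25333 + 0.28·4.5124 + 0.27·42.8933 = 42.7128.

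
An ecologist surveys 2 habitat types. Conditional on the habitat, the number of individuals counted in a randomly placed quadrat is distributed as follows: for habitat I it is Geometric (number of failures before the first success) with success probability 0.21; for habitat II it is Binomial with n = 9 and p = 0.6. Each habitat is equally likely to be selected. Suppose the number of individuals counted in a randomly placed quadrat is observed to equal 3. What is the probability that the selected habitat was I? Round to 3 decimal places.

Likelihoods P(X=3 | ·): I: 0.103538; II: 0.0743178.
Posterior ∝ prior × likelihood. Numerator for I: 0.5·0.103538 = 0.0517691.
Normalizing constant: 0.5·0.103538 + 0.5·0.0743178 = 0.088928.
P(I | observation) = 0.0517691 / 0.088928 = 0.582146.

0.582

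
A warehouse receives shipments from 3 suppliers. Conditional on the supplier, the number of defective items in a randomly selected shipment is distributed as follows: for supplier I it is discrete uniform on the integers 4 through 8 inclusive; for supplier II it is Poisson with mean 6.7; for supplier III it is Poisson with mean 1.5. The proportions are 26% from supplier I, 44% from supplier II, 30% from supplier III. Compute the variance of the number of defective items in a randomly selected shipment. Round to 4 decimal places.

Per component, I: μ=6, E[X²]=38; II: μ=6.7, E[X²]=51.59; III: μ=1.5, E[X²]=3.75.
E[X] = 0.26·6 + 0.44·6.7 + 0.3·1.5 = 4.958.
E[X²] = 0.26·38 + 0.44·51.59 + 0.3·3.75 = 33.7046.
Var(X) = E[X²] − (E[X])² = 33.7046 − 24.5818 = 9.12284.

9.1228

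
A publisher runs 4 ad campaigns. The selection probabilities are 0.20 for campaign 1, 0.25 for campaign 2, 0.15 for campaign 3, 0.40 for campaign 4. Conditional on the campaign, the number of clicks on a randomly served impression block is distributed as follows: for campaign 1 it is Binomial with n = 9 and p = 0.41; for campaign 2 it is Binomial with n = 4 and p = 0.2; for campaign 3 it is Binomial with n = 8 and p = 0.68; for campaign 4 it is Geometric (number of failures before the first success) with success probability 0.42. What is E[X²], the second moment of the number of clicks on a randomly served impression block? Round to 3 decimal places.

10.257

For each component E[X²] = Var + (mean)², giving 1: 15.7932; 2: 1.28; 3: 31.3344; 4: 5.19501.
Overall E[X²] = 0.2·15.7932 + 0.25·1.28 + 0.15·31.3344 + 0.4·5.19501 = 10.2568.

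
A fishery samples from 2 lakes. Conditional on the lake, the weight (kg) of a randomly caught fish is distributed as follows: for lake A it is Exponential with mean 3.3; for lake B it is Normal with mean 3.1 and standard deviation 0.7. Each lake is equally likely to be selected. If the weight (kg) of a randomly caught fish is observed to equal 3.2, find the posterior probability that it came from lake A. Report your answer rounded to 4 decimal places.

Likelihoods f(3.2 | ·): A: 0.114908; B: 0.564132.
Posterior ∝ prior × likelihood. Numerator for A: 0.5·0.114908 = 0.0574542.
Normalizing constant: 0.5·0.114908 + 0.5·0.564132 = 0.33952.
P(A | observation) = 0.0574542 / 0.33952 = 0.169222.

0.1692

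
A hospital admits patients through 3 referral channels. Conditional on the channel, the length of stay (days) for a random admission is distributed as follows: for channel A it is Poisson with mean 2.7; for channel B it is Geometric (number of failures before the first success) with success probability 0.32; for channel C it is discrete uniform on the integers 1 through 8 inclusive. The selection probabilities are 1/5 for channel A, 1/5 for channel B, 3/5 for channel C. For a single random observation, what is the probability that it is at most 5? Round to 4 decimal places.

0.7439

Conditional on each channel, P(X ≤ 5): A: 0.943268; B: 0.901133; C: 0.625.
By total probability, P(X ≤ 5) = 0.2·0.943268 + 0.2·0.901133 + 0.6·0.625 = 0.74388.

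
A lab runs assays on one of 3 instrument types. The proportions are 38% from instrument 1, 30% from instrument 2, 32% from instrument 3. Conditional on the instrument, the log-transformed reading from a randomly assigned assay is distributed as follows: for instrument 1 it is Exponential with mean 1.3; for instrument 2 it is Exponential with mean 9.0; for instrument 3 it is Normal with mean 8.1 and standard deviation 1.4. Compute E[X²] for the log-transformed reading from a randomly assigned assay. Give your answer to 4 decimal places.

For each component E[X²] = Var + (mean)², giving 1: 3.38; 2: 162; 3: 67.57.
Overall E[X²] = 0.38·3.38 + 0.3·162 + 0.32·67.57 = 71.5068.

71.5068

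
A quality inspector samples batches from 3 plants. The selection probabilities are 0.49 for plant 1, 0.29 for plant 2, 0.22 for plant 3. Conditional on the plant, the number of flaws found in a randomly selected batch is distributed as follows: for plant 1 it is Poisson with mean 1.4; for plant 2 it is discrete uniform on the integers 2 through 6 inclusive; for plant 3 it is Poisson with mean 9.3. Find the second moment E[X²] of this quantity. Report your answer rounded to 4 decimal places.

For each component E[X²] = Var + (mean)², giving 1: 3.36; 2: 18; 3: 95.79.
Overall E[X²] = 0.49·3.36 + 0.29·18 + 0.22·95.79 = 27.9402.

27.9402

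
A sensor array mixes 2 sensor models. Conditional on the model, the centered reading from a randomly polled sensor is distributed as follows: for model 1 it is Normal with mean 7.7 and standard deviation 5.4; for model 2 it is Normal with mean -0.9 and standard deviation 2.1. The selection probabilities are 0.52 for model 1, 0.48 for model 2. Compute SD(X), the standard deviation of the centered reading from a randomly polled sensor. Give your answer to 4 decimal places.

5.9783

Per component, 1: μ=7.7, E[X²]=88.45; 2: μ=-0.9, E[X²]=5.22.
E[X] = 0.52·7.7 + 0.48·-0.9 = 3.572.
E[X²] = 0.52·88.45 + 0.48·5.22 = 48.4996.
Var(X) = E[X²] − (E[X])² = 48.4996 − 12.7592 = 35.7404.
SD(X) = √35.7404 = 5.97833.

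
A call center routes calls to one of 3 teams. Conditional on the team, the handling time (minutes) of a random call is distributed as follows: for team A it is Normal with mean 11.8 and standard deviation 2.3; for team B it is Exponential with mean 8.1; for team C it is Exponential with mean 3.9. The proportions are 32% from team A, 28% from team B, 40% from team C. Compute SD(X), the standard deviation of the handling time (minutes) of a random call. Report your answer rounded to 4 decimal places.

6.1105

Per component, A: μ=11.8, E[X²]=144.53; B: μ=8.1, E[X²]=131.22; C: μ=3.9, E[X²]=30.42.
E[X] = 0.32·11.8 + 0.28·8.1 + 0.4·3.9 = 7.604.
E[X²] = 0.32·144.53 + 0.28·131.22 + 0.4·30.42 = 95.1592.
Var(X) = E[X²] − (E[X])² = 95.1592 − 57.8208 = 37.3384.
SD(X) = √37.3384 = 6.11051.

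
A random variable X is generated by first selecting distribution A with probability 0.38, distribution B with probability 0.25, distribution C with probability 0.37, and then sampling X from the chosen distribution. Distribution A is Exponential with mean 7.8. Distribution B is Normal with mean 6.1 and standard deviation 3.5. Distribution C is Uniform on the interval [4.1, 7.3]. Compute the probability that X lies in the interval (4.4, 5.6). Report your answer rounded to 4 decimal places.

Conditional on each component, P(4.4 < X < 5.6): A: 0.0811187; B: 0.129617; C: 0.375.
By total probability, P(4.4 < X < 5.6) = 0.38·0.0811187 + 0.25·0.129617 + 0.37·0.375 = 0.201979.

0.2020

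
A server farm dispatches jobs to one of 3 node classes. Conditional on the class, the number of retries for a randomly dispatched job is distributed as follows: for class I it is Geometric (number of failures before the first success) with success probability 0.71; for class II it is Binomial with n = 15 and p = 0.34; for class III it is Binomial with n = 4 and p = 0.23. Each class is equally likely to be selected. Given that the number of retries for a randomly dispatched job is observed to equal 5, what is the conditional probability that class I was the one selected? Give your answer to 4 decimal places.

Likelihoods P(X=5 | ·): I: 0.00145629; II: 0.213988; III: 0.
Posterior ∝ prior × likelihood. Numerator for I: 0.333333·0.00145629 = 0.000485431.
Normalizing constant: 0.333333·0.00145629 + 0.333333·0.213988 + 0.333333·0 = 0.0718147.
P(I | observation) = 0.000485431 / 0.0718147 = 0.00675948.

0.0068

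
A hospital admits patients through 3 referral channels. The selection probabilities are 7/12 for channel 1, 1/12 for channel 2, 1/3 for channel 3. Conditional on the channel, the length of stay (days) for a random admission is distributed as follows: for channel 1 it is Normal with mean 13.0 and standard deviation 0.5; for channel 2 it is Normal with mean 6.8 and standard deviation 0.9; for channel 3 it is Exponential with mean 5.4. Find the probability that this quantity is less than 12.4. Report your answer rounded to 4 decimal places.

0.4502

Conditional on each channel, P(X < 12.4): 1: 0.11507; 2: 1; 3: 0.899369.
By total probability, P(X < 12.4) = 0.583333·0.11507 + 0.0833333·1 + 0.333333·0.899369 = 0.450247.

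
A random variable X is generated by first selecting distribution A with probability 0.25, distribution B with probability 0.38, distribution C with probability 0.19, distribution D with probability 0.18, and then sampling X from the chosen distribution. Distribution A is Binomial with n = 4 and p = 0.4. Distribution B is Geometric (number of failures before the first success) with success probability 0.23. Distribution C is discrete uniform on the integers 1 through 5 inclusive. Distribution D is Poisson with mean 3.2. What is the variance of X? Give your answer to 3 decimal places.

7.237

Per component, A: μ=1.6, E[X²]=3.52; B: μ=3.34783, E[X²]=25.7637; C: μ=3, E[X²]=11; D: μ=3.2, E[X²]=13.44.
E[X] = 0.25·1.6 + 0.38·3.34783 + 0.19·3 + 0.18·3.2 = 2.81817.
E[X²] = 0.25·3.52 + 0.38·25.7637 + 0.19·11 + 0.18·13.44 = 15.1794.
Var(X) = E[X²] − (E[X])² = 15.1794 − 7.9421 = 7.2373.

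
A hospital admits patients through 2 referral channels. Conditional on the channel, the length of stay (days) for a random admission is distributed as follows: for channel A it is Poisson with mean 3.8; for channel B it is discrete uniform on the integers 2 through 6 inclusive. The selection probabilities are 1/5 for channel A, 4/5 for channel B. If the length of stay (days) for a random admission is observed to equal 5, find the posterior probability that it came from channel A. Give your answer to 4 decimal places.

Likelihoods P(X=5 | ·): A: 0.147713; B: 0.2.
Posterior ∝ prior × likelihood. Numerator for A: 0.2·0.147713 = 0.0295425.
Normalizing constant: 0.2·0.147713 + 0.8·0.2 = 0.189543.
P(A | observation) = 0.0295425 / 0.189543 = 0.155862.

0.1559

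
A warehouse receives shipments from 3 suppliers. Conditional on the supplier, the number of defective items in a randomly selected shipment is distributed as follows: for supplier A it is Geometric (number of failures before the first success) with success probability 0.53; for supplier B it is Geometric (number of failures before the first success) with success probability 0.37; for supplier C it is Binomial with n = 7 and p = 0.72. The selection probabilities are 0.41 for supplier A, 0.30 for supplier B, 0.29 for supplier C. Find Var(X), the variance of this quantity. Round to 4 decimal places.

5.5776

Per component, A: μ=0.886792, E[X²]=2.45959; B: μ=1.7027, E[X²]=7.5011; C: μ=5.04, E[X²]=26.8128.
E[X] = 0.41·0.886792 + 0.3·1.7027 + 0.29·5.04 = 2.336.
E[X²] = 0.41·2.45959 + 0.3·7.5011 + 0.29·26.8128 = 11.0345.
Var(X) = E[X²] − (E[X])² = 11.0345 − 5.45688 = 5.5776.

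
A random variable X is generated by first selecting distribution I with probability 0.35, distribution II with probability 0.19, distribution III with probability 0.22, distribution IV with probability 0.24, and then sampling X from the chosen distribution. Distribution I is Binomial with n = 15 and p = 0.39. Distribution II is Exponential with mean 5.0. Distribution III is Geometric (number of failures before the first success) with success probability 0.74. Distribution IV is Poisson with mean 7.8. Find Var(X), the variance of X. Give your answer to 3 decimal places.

Per component, I: μ=5.85, E[X²]=37.791; II: μ=5, E[X²]=50; III: μ=0.351351, E[X²]=0.598247; IV: μ=7.8, E[X²]=68.64.
E[X] = 0.35·5.85 + 0.19·5 + 0.22·0.351351 + 0.24·7.8 = 4.9468.
E[X²] = 0.35·37.791 + 0.19·50 + 0.22·0.598247 + 0.24·68.64 = 39.3321.
Var(X) = E[X²] − (E[X])² = 39.3321 − 24.4708 = 14.8613.

14.861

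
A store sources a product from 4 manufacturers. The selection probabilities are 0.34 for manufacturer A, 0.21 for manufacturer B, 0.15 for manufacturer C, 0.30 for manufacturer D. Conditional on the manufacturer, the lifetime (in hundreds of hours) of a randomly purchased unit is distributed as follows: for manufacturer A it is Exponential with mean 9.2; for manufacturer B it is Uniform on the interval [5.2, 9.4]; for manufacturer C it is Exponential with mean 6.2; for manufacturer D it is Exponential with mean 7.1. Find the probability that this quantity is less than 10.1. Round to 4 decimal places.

0.7848

Conditional on each manufacturer, P(X < 10.1): A: 0.666404; B: 1; C: 0.803881; D: 0.758898.
By total probability, P(X < 10.1) = 0.34·0.666404 + 0.21·1 + 0.15·0.803881 + 0.3·0.758898 = 0.784829.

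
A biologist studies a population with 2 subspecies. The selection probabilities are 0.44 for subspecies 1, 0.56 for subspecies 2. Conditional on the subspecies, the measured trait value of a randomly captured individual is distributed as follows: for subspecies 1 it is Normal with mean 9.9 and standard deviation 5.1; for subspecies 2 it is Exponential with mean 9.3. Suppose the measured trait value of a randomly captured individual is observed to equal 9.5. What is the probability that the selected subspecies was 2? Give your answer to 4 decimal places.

Likelihoods f(9.5 | ·): 1: 0.0779837; 2: 0.0387153.
Posterior ∝ prior × likelihood. Numerator for 2: 0.56·0.0387153 = 0.0216806.
Normalizing constant: 0.44·0.0779837 + 0.56·0.0387153 = 0.0559934.
P(2 | observation) = 0.0216806 / 0.0559934 = 0.387199.

0.3872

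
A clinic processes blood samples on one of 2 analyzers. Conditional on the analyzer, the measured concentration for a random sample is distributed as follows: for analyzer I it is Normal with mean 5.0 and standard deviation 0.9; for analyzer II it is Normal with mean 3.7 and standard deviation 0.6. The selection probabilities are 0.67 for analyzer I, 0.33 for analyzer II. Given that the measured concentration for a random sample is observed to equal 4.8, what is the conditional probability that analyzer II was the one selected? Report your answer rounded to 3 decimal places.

Likelihoods f(4.8 | ·): I: 0.432458; II: 0.123852.
Posterior ∝ prior × likelihood. Numerator for II: 0.33·0.123852 = 0.0408711.
Normalizing constant: 0.67·0.432458 + 0.33·0.123852 = 0.330618.
P(II | observation) = 0.0408711 / 0.330618 = 0.12362.

0.124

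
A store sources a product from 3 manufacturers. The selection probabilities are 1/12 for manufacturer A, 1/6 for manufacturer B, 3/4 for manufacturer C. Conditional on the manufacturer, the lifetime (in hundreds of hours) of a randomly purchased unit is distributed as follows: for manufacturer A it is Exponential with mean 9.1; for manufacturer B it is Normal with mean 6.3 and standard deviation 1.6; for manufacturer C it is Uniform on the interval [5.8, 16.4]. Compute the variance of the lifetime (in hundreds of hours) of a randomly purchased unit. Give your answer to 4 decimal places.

17.5889

Per component, A: μ=9.1, E[X²]=165.62; B: μ=6.3, E[X²]=42.25; C: μ=11.1, E[X²]=132.573.
E[X] = 0.0833333·9.1 + 0.166667·6.3 + 0.75·11.1 = 10.1333.
E[X²] = 0.0833333·165.62 + 0.166667·42.25 + 0.75·132.573 = 120.273.
Var(X) = E[X²] − (E[X])² = 120.273 − 102.684 = 17.5889.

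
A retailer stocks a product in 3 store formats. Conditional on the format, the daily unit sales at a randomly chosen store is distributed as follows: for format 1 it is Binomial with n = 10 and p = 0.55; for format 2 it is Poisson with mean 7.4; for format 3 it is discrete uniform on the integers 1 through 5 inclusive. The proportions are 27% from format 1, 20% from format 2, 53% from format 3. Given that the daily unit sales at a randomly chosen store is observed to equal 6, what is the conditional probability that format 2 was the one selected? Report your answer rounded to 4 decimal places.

Likelihoods P(X=6 | ·): 1: 0.238367; 2: 0.139405; 3: 0.
Posterior ∝ prior × likelihood. Numerator for 2: 0.2·0.139405 = 0.027881.
Normalizing constant: 0.27·0.238367 + 0.2·0.139405 + 0.53·0 = 0.09224.
P(2 | observation) = 0.027881 / 0.09224 = 0.302266.

0.3023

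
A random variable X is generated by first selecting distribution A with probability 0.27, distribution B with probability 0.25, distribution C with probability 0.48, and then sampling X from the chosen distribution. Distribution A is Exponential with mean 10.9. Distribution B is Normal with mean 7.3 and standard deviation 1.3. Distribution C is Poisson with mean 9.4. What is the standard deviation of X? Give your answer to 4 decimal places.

6.2216

Per component, A: μ=10.9, E[X²]=237.62; B: μ=7.3, E[X²]=54.98; C: μ=9.4, E[X²]=97.76.
E[X] = 0.27·10.9 + 0.25·7.3 + 0.48·9.4 = 9.28.
E[X²] = 0.27·237.62 + 0.25·54.98 + 0.48·97.76 = 124.827.
Var(X) = E[X²] − (E[X])² = 124.827 − 86.1184 = 38.7088.
SD(X) = √38.7088 = 6.22164.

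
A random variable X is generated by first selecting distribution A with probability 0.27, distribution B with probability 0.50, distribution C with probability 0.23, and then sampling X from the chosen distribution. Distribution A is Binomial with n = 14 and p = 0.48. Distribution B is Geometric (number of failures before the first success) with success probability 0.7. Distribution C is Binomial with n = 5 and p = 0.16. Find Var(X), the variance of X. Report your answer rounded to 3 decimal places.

Per component, A: μ=6.72, E[X²]=48.6528; B: μ=0.428571, E[X²]=0.795918; C: μ=0.8, E[X²]=1.312.
E[X] = 0.27·6.72 + 0.5·0.428571 + 0.23·0.8 = 2.21269.
E[X²] = 0.27·48.6528 + 0.5·0.795918 + 0.23·1.312 = 13.836.
Var(X) = E[X²] − (E[X])² = 13.836 − 4.89598 = 8.94.

8.940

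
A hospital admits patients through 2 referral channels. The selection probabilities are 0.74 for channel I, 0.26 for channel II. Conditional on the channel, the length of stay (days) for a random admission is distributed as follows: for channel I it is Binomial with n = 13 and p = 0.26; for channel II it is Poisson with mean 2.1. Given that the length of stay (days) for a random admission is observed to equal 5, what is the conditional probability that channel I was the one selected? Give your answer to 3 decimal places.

0.904

Likelihoods P(X=5 | ·): I: 0.137499; II: 0.041677.
Posterior ∝ prior × likelihood. Numerator for I: 0.74·0.137499 = 0.101749.
Normalizing constant: 0.74·0.137499 + 0.26·0.041677 = 0.112585.
P(I | observation) = 0.101749 / 0.112585 = 0.903753.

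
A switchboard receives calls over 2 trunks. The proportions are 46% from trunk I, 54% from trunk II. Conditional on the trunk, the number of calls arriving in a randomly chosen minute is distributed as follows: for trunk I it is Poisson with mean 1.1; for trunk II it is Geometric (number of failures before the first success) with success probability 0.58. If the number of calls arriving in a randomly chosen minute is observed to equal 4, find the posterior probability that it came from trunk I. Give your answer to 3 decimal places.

0.489

Likelihoods P(X=4 | ·): I: 0.0203065; II: 0.0180478.
Posterior ∝ prior × likelihood. Numerator for I: 0.46·0.0203065 = 0.009341.
Normalizing constant: 0.46·0.0203065 + 0.54·0.0180478 = 0.0190868.
P(I | observation) = 0.009341 / 0.0190868 = 0.489395.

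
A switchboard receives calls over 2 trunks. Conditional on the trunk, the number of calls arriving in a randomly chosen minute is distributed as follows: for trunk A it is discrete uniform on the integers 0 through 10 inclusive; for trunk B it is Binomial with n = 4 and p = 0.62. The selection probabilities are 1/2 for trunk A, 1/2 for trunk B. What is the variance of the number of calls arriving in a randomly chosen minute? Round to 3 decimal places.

Per component, A: μ=5, E[X²]=35; B: μ=2.48, E[X²]=7.0928.
E[X] = 0.5·5 + 0.5·2.48 = 3.74.
E[X²] = 0.5·35 + 0.5·7.0928 = 21.0464.
Var(X) = E[X²] − (E[X])² = 21.0464 − 13.9876 = 7.0588.

7.059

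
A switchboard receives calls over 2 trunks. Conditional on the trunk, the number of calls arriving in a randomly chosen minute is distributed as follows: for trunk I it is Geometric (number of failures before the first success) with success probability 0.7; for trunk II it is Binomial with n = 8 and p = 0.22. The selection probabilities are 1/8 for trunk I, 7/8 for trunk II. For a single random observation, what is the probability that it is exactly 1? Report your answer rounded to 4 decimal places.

Conditional on each trunk, P(X = 1): I: 0.21; II: 0.309154.
By total probability, P(X = 1) = 0.125·0.21 + 0.875·0.309154 = 0.29676.

0.2968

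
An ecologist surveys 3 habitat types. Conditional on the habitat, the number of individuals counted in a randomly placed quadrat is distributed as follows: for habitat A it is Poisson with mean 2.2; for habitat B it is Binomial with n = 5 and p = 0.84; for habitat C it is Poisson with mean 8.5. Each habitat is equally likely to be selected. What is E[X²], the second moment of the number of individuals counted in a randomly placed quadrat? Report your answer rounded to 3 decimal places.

35.367

For each component E[X²] = Var + (mean)², giving A: 7.04; B: 18.312; C: 80.75.
Overall E[X²] = 0.333333·7.04 + 0.333333·18.312 + 0.333333·80.75 = 35.3673.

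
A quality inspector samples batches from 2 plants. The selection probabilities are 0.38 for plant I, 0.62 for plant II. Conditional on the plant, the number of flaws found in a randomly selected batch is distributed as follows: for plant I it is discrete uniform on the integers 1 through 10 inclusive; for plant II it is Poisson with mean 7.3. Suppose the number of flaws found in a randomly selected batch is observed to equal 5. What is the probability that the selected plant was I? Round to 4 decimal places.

Likelihoods P(X=5 | ·): I: 0.1; II: 0.116703.
Posterior ∝ prior × likelihood. Numerator for I: 0.38·0.1 = 0.038.
Normalizing constant: 0.38·0.1 + 0.62·0.116703 = 0.110356.
P(I | observation) = 0.038 / 0.110356 = 0.34434.

0.3443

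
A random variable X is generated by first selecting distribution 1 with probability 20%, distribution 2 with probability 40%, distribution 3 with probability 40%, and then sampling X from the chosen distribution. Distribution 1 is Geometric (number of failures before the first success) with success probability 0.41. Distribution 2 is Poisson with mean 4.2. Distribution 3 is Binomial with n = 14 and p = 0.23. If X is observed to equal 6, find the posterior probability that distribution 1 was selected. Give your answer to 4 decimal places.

Likelihoods P(X=6 | ·): 1: 0.017294; 2: 0.114321; 3: 0.0549349.
Posterior ∝ prior × likelihood. Numerator for 1: 0.2·0.017294 = 0.0034588.
Normalizing constant: 0.2·0.017294 + 0.4·0.114321 + 0.4·0.0549349 = 0.0711612.
P(1 | observation) = 0.0034588 / 0.0711612 = 0.0486052.

0.0486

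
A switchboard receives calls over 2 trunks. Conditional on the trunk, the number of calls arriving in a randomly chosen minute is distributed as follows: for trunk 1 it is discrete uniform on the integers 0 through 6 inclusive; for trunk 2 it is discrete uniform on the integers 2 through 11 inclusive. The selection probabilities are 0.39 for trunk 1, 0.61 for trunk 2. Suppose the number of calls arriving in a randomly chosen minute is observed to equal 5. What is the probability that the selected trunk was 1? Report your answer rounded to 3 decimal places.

0.477

Likelihoods P(X=5 | ·): 1: 0.142857; 2: 0.1.
Posterior ∝ prior × likelihood. Numerator for 1: 0.39·0.142857 = 0.0557143.
Normalizing constant: 0.39·0.142857 + 0.61·0.1 = 0.116714.
P(1 | observation) = 0.0557143 / 0.116714 = 0.477356.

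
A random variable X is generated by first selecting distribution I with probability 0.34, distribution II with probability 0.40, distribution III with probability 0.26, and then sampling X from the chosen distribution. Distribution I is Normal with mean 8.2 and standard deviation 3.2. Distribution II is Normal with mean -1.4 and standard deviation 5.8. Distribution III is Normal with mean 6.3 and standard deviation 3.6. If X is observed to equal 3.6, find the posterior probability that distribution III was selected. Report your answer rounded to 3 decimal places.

0.390

Likelihoods f(3.6 | ·): I: 0.0443655; II: 0.0474358; III: 0.0836493.
Posterior ∝ prior × likelihood. Numerator for III: 0.26·0.0836493 = 0.0217488.
Normalizing constant: 0.34·0.0443655 + 0.4·0.0474358 + 0.26·0.0836493 = 0.0558074.
P(III | observation) = 0.0217488 / 0.0558074 = 0.389712.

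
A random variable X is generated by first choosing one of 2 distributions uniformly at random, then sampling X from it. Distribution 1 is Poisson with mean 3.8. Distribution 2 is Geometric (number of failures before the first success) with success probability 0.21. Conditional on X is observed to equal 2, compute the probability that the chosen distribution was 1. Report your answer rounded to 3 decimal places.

Likelihoods P(X=2 | ·): 1: 0.161517; 2: 0.131061.
Posterior ∝ prior × likelihood. Numerator for 1: 0.5·0.161517 = 0.0807585.
Normalizing constant: 0.5·0.161517 + 0.5·0.131061 = 0.146289.
P(1 | observation) = 0.0807585 / 0.146289 = 0.552048.

0.552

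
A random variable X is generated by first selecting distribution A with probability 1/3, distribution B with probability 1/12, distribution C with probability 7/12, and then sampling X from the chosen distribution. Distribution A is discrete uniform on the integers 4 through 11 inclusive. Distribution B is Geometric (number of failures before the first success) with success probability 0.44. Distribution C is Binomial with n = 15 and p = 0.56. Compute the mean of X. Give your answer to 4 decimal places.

7.5061

Component means — A: 7.5; B: 1.27273; C: 8.4.
E[X] = 0.333333·7.5 + 0.0833333·1.27273 + 0.583333·8.4 = 7.50606.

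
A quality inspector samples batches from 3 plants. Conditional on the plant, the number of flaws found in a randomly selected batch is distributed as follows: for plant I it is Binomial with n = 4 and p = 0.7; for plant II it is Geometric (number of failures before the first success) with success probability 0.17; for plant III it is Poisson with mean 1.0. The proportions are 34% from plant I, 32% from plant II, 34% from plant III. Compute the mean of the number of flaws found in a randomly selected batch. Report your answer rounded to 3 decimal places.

Component means — I: 2.8; II: 4.88235; III: 1.
E[X] = 0.34·2.8 + 0.32·4.88235 + 0.34·1 = 2.85435.

2.854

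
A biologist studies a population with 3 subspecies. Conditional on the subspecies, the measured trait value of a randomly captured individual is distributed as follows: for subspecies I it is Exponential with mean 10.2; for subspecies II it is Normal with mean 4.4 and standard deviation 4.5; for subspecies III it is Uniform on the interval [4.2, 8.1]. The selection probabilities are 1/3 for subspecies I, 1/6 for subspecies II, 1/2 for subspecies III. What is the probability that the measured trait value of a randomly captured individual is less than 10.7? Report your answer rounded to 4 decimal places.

Conditional on each subspecies, P(X < 10.7): I: 0.649719; II: 0.919243; III: 1.
By total probability, P(X < 10.7) = 0.333333·0.649719 + 0.166667·0.919243 + 0.5·1 = 0.86978.

0.8698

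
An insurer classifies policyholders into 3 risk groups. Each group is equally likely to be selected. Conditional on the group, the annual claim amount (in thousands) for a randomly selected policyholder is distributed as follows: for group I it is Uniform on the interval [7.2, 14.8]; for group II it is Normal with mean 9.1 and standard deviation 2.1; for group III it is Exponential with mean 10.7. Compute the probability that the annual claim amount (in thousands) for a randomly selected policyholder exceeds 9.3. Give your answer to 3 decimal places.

0.535

Conditional on each group, P(X > 9.3): I: 0.723684; II: 0.462063; III: 0.419304.
By total probability, P(X > 9.3) = 0.333333·0.723684 + 0.333333·0.462063 + 0.333333·0.419304 = 0.535017.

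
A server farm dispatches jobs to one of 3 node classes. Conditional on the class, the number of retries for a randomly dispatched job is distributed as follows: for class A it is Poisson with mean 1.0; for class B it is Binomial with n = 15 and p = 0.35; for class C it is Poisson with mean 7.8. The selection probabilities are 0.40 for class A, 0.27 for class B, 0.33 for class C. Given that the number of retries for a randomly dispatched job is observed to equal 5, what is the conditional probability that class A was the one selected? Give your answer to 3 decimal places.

Likelihoods P(X=5 | ·): A: 0.00306566; B: 0.212339; C: 0.0985814.
Posterior ∝ prior × likelihood. Numerator for A: 0.4·0.00306566 = 0.00122626.
Normalizing constant: 0.4·0.00306566 + 0.27·0.212339 + 0.33·0.0985814 = 0.0910896.
P(A | observation) = 0.00122626 / 0.0910896 = 0.0134622.

0.013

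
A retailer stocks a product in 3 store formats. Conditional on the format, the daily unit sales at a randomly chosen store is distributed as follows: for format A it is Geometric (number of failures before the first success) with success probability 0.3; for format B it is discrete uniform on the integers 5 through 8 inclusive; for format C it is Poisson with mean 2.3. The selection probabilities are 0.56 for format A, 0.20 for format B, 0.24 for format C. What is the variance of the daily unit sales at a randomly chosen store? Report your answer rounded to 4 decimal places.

7.9489

Per component, A: μ=2.33333, E[X²]=13.2222; B: μ=6.5, E[X²]=43.5; C: μ=2.3, E[X²]=7.59.
E[X] = 0.56·2.33333 + 0.2·6.5 + 0.24·2.3 = 3.15867.
E[X²] = 0.56·13.2222 + 0.2·43.5 + 0.24·7.59 = 17.926.
Var(X) = E[X²] − (E[X])² = 17.926 − 9.97718 = 7.94887.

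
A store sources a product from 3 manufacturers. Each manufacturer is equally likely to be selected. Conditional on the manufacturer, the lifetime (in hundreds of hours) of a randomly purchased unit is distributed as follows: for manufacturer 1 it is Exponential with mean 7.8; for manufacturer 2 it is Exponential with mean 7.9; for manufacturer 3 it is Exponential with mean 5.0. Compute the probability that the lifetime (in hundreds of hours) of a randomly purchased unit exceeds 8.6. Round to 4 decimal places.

Conditional on each manufacturer, P(X > 8.6): 1: 0.332019; 2: 0.336685; 3: 0.179066.
By total probability, P(X > 8.6) = 0.333333·0.332019 + 0.333333·0.336685 + 0.333333·0.179066 = 0.28259.

0.2826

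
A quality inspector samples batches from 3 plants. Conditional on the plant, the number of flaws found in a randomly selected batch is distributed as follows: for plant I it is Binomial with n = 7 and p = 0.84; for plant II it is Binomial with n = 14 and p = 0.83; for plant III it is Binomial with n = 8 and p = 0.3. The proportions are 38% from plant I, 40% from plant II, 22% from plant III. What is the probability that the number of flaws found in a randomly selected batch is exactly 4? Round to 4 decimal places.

Conditional on each plant, P(X = 4): I: 0.0713748; II: 9.57714e-06; III: 0.136137.
By total probability, P(X = 4) = 0.38·0.0713748 + 0.4·9.57714e-06 + 0.22·0.136137 = 0.0570763.

0.0571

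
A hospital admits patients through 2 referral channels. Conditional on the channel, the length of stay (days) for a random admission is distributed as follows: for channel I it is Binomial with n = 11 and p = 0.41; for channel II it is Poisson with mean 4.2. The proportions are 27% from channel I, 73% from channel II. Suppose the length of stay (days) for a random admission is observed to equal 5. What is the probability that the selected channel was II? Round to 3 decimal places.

0.662

Likelihoods P(X=5 | ·): I: 0.225774; II: 0.163316.
Posterior ∝ prior × likelihood. Numerator for II: 0.73·0.163316 = 0.119221.
Normalizing constant: 0.27·0.225774 + 0.73·0.163316 = 0.180179.
P(II | observation) = 0.119221 / 0.180179 = 0.661677.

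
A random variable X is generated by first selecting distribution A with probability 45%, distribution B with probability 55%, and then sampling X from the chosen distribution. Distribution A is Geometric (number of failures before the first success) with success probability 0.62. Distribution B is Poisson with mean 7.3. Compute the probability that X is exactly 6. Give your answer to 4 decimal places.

0.0789

Conditional on each component, P(X = 6): A: 0.00186678; B: 0.141989.
By total probability, P(X = 6) = 0.45·0.00186678 + 0.55·0.141989 = 0.078934.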